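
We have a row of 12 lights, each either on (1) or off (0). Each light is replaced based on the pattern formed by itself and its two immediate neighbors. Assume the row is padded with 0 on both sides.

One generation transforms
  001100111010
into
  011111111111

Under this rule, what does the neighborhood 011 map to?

At position 2 the neighborhood is 011; the next row has 1 there.

1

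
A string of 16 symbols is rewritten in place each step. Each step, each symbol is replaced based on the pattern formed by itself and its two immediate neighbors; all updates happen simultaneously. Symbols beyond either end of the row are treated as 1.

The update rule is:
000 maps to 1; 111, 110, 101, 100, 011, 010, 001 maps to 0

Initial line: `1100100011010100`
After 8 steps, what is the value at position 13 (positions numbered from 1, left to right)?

0000001000000000
0111100011111110
0000001000000000  (repeats step 1; period 2)
step 8: 0111100011111110
position 13 holds 1

1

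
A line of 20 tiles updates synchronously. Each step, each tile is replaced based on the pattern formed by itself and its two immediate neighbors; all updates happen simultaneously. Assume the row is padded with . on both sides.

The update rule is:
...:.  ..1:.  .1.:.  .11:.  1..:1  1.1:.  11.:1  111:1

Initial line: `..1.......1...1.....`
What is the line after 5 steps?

.......1.......1...1

step 1: ...1.......1...1....
step 2: ....1.......1...1...
step 3: .....1.......1...1..
step 4: ......1.......1...1.
step 5: .......1.......1...1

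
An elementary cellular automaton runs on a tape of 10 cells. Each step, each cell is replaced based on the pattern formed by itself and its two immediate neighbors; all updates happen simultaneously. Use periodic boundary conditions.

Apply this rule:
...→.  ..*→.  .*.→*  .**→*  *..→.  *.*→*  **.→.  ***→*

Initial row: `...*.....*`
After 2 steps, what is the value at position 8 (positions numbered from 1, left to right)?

.

...*.....*  (fixed point — unchanged through step 2)
position 8 holds .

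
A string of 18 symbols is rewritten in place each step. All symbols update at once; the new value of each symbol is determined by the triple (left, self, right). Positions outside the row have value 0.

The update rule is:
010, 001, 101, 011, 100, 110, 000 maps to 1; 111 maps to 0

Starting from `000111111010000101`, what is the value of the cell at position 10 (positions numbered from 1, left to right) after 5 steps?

step 1: 111100001111111111
step 2: 100111111000000001
step 3: 111100001111111111  (repeats step 1; period 2)
step 5: 111100001111111111
position 10 holds 1

1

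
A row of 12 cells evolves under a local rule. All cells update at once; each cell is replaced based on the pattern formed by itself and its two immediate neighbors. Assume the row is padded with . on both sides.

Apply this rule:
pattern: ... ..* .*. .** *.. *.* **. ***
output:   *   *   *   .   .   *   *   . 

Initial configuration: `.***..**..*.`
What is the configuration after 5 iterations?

*..*.*.*.**.
*.*******.*.
**......***.
.*.*****..*.
***....*.**.

***....*.**.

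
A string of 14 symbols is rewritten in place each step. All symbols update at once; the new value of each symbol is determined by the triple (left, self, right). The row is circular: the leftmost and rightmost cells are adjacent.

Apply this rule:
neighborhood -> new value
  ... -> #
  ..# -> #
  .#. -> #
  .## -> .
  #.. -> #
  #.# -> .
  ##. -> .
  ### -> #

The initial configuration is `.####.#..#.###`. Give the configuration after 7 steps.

...###.#...##.

..##..####..#.
##..##.##.####
#.##.......###
....#######.##
####.#####....
.##...###.####
...###.#...##.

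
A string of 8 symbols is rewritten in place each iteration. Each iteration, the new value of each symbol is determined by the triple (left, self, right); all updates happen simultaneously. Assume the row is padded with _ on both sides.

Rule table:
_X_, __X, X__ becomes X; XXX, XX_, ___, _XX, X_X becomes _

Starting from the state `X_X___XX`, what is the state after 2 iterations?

X____XX_

X_XX_X__
X____XX_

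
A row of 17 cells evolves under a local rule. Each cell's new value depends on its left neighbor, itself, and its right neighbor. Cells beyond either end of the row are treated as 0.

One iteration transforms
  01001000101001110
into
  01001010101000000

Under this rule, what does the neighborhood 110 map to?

At position 15 the neighborhood is 110; the next row has 0 there.

0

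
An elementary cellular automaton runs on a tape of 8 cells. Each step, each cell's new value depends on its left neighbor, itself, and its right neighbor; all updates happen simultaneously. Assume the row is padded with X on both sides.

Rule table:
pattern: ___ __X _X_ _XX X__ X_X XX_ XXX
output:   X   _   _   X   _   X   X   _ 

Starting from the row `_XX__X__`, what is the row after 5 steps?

XXX_____
__X_XXX_
___XX_XX
_X_XXXX_
X_XX__XX

X_XX__XX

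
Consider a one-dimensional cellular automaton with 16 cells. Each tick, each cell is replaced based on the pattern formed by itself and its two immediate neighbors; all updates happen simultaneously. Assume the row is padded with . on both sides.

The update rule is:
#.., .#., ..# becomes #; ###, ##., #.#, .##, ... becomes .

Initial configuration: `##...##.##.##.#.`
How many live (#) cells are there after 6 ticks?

tick 1: ..#.#.........##
tick 2: .##.##.......#..
tick 3: #.....#.....###.
tick 4: ##...###...#...#
tick 5: ..#.#...#.###.##
tick 6: .##.##.##.......
count of #: 6

6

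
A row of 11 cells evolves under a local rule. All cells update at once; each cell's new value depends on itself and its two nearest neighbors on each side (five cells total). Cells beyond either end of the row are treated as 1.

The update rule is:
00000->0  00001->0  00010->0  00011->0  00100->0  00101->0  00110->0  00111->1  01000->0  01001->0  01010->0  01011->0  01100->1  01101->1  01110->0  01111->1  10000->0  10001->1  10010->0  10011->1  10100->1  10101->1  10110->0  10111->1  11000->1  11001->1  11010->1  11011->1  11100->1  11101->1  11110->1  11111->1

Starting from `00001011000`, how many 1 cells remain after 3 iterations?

10000001110
11000001011
11100000011
count of 1: 5

5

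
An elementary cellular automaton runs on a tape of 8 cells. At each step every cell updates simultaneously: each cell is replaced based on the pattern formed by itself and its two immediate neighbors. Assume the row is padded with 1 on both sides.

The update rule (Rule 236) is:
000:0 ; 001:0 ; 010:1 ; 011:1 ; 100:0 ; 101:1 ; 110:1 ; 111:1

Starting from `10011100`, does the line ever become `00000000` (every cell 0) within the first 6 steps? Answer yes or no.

no

step 1: 10011100  (fixed point — unchanged through step 6)
step 6 is 10011100, still not uniform 0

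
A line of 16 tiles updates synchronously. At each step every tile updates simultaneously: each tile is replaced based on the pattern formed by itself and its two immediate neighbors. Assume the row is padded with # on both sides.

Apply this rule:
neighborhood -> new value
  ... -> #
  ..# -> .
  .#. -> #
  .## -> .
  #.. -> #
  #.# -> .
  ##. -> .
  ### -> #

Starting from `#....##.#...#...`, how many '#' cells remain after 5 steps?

.###....###.###.
..#.###..#...#..
#.#..#.#.###.##.
..##.#.#..#.....
#....#.##.#####.
count of #: 9

9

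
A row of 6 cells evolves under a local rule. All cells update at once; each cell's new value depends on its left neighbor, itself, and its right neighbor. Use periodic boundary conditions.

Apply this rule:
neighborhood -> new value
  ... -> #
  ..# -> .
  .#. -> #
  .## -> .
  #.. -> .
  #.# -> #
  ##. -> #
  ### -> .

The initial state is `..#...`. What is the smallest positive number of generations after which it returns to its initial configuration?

#.#.##
####..
...#..
##.#.#
.####.
....#.
###.#.
..####
.....#
.###.#
#..###
#.....
#.###.
##..##
.#....
.#.###
###..#
..#...

18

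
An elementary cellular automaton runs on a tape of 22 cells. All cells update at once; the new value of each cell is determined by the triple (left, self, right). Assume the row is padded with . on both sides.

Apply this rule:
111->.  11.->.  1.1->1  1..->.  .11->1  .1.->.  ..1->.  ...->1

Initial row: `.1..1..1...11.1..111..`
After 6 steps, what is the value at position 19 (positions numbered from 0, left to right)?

1

.........1.1.1...1...1
11111111..1.1..1...1..
1..........1.....1...1
..11111111...111...1..
1.1........1.1...1...1
.1..111111..1..1...1..
position 19 holds 1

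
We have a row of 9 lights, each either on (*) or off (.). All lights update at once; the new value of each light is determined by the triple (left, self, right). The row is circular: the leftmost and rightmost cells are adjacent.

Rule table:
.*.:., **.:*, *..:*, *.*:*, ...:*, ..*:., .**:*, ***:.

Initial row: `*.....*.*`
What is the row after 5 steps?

*****..**
....**.*.
***.***.*
..***.***
*.*.***.*

*.*.***.*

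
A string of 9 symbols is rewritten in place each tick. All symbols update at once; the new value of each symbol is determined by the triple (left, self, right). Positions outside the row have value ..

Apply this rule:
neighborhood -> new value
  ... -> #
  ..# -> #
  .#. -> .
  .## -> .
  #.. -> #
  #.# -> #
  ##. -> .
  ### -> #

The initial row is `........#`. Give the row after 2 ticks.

########.
.######.#

.######.#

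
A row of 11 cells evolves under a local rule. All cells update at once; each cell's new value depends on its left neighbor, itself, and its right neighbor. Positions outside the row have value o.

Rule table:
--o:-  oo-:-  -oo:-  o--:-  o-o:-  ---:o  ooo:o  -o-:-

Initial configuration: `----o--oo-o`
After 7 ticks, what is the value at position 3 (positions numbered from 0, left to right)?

-

tick 1: -oo--------
tick 2: ----oooooo-
tick 3: -oo--oooo--
tick 4: ------oo---
tick 5: -oooo----o-
tick 6: --oo--oo---
tick 7: ---------o-
position 3 holds -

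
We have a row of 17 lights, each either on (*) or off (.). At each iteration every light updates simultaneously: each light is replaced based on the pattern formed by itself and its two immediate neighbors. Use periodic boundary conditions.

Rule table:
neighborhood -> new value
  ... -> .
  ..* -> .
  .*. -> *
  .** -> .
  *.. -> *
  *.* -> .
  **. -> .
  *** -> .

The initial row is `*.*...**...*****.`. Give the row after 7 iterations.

....**..**....*..

*.**....*........
*...*...**.......
**..**....*......
..*...*...**.....
..**..**....*....
....*...*...**...
....**..**....*..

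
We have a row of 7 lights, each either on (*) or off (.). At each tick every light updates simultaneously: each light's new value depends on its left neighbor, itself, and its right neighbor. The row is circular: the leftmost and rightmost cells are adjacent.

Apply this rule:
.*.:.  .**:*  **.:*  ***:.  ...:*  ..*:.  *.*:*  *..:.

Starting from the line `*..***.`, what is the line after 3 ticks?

*...*.*

...*.**
.*..***
*...*.*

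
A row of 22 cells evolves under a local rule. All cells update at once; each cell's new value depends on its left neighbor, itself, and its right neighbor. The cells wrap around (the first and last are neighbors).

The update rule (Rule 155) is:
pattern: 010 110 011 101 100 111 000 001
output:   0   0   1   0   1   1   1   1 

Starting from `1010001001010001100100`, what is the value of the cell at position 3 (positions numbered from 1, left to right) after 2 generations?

1

generation 1: 0001110110001111011011
generation 2: 1111100101111110010010
position 3 holds 1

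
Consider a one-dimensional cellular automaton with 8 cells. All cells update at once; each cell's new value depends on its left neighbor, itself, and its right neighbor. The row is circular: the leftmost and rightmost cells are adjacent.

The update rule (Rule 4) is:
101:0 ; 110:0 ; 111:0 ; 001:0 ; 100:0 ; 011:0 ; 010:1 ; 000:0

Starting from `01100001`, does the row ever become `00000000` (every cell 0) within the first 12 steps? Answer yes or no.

00000001
00000001  (fixed point — unchanged through step 12)
step 12 is 00000001, still not uniform 0

no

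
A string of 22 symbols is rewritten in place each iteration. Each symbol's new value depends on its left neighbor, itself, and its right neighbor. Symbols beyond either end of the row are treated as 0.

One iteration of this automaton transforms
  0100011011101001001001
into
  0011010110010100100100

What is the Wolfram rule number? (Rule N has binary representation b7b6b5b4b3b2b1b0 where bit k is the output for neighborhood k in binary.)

57

position 9: 111 → 0  (bit 7 = 0)
position 6: 110 → 0  (bit 6 = 0)
position 7: 101 → 1  (bit 5 = 1)
position 2: 100 → 1  (bit 4 = 1)
position 5: 011 → 1  (bit 3 = 1)
position 1: 010 → 0  (bit 2 = 0)
position 0: 001 → 0  (bit 1 = 0)
position 3: 000 → 1  (bit 0 = 1)
bits b7..b0 = 00111001 = 57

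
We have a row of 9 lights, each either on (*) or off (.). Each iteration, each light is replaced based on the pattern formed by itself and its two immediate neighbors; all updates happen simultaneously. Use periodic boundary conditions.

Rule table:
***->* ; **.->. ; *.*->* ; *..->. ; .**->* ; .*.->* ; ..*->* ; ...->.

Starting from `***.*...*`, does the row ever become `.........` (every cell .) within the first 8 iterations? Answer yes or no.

no

**.**..**
*.**..***
.**..****
**..****.
*..****.*
..****.**
.****.**.
****.**..
iteration 8 is ****.**.., still not uniform .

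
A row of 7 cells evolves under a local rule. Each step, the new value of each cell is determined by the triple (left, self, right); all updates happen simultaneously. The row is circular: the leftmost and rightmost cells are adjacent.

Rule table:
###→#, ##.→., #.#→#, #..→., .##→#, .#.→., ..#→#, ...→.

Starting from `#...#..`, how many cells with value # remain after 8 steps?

2

...#..#
..#..#.
.#..#..
#..#...
..#...#
.#...#.
#...#..  (repeats step 0; period 7)
step 8: ...#..#
count of #: 2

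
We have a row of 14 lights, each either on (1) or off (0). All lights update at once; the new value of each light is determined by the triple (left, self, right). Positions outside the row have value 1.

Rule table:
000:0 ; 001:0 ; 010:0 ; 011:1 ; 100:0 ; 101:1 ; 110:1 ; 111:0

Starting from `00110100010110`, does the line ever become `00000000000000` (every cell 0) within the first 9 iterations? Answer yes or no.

00111000001111
00101000001000
00010000000000
00000000000000
all cells are 0 at iteration 4

yes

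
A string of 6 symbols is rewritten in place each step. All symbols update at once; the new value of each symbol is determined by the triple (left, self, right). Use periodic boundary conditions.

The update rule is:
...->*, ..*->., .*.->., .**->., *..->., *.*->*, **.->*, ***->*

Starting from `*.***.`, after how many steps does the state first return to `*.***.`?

6

.*.***
*.*.**
**.*.*
***.*.
.***.*
*.***.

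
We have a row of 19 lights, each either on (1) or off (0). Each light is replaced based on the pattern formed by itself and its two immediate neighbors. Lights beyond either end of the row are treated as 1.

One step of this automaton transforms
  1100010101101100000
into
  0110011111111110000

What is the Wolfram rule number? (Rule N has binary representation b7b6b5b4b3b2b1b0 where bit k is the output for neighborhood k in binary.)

124

position 0: 111 → 0  (bit 7 = 0)
position 1: 110 → 1  (bit 6 = 1)
position 6: 101 → 1  (bit 5 = 1)
position 2: 100 → 1  (bit 4 = 1)
position 9: 011 → 1  (bit 3 = 1)
position 5: 010 → 1  (bit 2 = 1)
position 4: 001 → 0  (bit 1 = 0)
position 3: 000 → 0  (bit 0 = 0)
bits b7..b0 = 01111100 = 124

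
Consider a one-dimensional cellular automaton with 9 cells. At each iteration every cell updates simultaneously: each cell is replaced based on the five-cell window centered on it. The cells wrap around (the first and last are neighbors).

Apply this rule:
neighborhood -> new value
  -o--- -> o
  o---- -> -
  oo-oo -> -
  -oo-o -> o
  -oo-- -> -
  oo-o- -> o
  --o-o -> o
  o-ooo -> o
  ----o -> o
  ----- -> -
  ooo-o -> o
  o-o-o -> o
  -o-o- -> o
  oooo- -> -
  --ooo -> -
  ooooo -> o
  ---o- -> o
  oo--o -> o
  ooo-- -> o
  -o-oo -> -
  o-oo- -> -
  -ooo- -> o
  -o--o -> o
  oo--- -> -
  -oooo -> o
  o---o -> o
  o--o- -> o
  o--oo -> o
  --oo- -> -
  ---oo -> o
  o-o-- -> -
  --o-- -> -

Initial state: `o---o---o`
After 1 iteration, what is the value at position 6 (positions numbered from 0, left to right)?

--oo-ooo-
position 6 holds o

o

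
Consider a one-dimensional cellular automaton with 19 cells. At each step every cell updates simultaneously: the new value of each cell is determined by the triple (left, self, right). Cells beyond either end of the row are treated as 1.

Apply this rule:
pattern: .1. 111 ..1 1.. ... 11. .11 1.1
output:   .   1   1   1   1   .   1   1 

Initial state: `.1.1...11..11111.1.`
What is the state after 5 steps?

1.1.1111.111111.1.1
.1.1111.111111.1.11
1.1111.111111.1.111
.1111.111111.1.1111
1111.111111.1.11111

1111.111111.1.11111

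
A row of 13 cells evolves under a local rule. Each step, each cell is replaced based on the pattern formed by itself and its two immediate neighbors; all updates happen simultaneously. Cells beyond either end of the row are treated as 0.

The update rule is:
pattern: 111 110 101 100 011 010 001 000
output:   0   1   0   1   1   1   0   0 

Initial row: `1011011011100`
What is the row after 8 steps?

1011011010101

step 1: 1011011010110
step 2: 1011011010111
step 3: 1011011010101
step 4: 1011011010101  (fixed point — unchanged through step 8)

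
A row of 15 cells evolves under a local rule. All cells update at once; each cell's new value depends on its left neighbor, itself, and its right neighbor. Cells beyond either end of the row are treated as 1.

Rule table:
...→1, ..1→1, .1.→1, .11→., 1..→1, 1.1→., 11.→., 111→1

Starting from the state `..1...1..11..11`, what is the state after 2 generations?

generation 1: 111111111..11.1
generation 2: 11111111.11....

11111111.11....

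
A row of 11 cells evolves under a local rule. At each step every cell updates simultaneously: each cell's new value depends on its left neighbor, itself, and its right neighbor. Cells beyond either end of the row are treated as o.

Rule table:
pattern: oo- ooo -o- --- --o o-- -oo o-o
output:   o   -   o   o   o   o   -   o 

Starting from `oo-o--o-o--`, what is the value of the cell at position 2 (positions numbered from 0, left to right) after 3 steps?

o

-oooooooooo
o----------
ooooooooooo
position 2 holds o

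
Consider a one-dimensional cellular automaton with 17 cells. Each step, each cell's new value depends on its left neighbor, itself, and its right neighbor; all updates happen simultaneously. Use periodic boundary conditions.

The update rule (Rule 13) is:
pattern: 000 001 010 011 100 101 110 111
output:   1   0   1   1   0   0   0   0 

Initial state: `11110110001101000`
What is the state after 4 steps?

10100100101001010

step 1: 10000100101001010
step 2: 10110100101001010
step 3: 10100100101001010
step 4: 10100100101001010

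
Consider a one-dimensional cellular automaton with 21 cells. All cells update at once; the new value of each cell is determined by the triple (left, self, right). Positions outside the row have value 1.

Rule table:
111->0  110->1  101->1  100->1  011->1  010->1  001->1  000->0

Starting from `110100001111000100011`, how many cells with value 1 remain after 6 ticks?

011110011001101110110
110011111111111011111
011110000000001110000
110011000000011011001
011111100000111111111
110000110001100000000
count of 1: 6

6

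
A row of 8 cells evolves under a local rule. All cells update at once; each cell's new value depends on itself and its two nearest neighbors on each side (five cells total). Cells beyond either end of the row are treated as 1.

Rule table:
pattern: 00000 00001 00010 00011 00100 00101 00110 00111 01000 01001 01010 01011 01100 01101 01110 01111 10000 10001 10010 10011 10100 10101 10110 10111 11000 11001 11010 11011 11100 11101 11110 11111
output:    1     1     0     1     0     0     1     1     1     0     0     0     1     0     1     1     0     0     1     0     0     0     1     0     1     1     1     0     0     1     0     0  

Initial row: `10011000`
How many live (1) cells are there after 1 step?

01011101
count of 1: 5

5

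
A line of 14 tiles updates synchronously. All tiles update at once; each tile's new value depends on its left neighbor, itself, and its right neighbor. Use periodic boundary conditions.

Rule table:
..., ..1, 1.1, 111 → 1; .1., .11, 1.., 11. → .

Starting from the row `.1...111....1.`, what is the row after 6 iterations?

.1..1.1..1..1.

1..11.1..111..
..1..1..1.1..1
.1..1..1.1..1.
1..1..1.1..1..
..1..1.1..1..1
.1..1.1..1..1.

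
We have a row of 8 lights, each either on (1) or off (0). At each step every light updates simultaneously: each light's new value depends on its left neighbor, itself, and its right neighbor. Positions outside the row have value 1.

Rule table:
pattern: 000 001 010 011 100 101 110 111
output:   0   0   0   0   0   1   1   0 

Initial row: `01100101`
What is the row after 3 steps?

10100010
11000001
01000000

01000000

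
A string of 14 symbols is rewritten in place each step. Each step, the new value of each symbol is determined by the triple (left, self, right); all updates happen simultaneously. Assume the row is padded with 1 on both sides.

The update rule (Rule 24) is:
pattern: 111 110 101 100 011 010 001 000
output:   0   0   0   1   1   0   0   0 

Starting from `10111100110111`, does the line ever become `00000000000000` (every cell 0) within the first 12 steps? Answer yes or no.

no

00100010100100
10010000010010
01001000001000
00100100000100
10010010000010
01001001000000
00100100100000
10010010010000
01001001001000
00100100100100
10010010010010
01001001001000
step 12 is 01001001001000, still not uniform 0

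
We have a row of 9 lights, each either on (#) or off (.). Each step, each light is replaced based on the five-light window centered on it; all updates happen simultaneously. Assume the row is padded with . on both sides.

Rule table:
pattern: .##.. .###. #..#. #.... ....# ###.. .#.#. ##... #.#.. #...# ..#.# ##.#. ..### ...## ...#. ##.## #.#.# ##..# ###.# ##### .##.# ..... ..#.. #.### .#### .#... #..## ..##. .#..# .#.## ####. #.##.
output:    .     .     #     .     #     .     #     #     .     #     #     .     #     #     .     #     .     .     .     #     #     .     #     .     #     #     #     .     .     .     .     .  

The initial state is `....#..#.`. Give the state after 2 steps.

step 1: ..#.#.###
step 2: #.##.....

#.##.....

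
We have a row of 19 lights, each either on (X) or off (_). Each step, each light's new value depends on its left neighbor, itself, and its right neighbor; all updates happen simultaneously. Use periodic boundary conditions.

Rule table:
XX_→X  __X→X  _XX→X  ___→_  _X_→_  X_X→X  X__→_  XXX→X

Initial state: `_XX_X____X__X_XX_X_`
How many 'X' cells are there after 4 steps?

XXXX____X__X_XXXX__
XXXX___X__X_XXXXX_X
XXXX__X__X_XXXXXXXX
XXXX_X__X_XXXXXXXXX
count of X: 15

15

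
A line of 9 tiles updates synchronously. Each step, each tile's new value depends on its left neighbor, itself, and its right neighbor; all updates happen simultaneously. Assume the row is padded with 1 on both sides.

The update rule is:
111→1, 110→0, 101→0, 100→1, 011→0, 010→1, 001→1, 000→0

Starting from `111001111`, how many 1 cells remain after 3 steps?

3

110110111
100000011
010000101
count of 1: 3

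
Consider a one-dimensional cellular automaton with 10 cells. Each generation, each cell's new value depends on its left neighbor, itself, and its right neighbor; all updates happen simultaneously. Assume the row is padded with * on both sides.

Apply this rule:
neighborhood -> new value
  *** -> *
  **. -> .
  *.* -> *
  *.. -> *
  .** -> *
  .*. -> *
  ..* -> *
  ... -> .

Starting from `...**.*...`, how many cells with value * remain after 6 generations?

9

generation 1: *.**.***.*
generation 2: .**.***.**
generation 3: **.***.***
generation 4: *.***.****
generation 5: .***.*****
generation 6: ***.******
count of *: 9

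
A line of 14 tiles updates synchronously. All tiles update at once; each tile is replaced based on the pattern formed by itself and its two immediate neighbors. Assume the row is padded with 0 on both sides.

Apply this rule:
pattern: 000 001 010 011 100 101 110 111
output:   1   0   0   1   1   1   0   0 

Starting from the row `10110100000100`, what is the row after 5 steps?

01010110101001

01101011110011
01010110001010
00101101100101
10011011010010
01010110101001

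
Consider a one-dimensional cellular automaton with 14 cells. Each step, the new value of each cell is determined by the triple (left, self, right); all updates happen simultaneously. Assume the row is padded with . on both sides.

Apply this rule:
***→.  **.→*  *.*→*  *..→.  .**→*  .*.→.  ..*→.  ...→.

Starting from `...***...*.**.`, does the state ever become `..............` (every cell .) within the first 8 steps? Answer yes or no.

step 1: ...*.*....***.
step 2: ....*.....*.*.
step 3: ...........*..
step 4: ..............
all cells are . at step 4

yes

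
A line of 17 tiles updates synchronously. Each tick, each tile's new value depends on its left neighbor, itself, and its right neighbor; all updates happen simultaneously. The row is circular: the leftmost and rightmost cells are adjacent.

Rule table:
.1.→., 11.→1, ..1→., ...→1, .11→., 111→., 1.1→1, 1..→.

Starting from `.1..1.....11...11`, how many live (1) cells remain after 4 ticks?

4

tick 1: 1.....111..1.1..1
tick 2: 1.111...1...1....
tick 3: .1..1.1...1...11.
tick 4: .....1..1...1..1.
count of 1: 4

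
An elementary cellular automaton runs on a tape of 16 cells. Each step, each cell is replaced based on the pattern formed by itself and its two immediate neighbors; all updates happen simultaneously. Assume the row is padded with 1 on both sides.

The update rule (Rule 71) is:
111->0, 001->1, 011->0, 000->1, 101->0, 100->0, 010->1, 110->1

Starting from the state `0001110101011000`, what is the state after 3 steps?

0110010101001011

0110010101001011
0010110101011000
0110010101001011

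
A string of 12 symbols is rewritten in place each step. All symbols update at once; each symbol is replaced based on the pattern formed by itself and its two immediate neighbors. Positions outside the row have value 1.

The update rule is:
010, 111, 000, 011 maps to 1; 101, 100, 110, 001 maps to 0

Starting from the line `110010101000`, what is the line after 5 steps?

100010101010
001010101010
001010101010  (fixed point — unchanged through step 5)

001010101010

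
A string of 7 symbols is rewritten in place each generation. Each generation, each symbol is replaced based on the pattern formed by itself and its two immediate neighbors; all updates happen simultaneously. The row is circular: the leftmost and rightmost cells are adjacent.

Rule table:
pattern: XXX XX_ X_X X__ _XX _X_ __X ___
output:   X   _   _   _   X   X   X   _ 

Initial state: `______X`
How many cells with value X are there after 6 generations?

_____XX
____XX_
___XX__
__XX___
_XX____
XX_____
count of X: 2

2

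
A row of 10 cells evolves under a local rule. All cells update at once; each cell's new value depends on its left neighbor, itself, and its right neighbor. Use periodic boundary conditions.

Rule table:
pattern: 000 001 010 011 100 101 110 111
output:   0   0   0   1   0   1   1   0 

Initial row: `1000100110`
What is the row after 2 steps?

0000000101

0000000111
0000000101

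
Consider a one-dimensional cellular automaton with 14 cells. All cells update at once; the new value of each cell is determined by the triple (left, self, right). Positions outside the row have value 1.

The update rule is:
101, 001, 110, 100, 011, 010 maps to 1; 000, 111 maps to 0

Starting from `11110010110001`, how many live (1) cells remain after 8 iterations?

00011111111011
10110000001110
11111000011011
00001100111110
10011111100011
11110000110110
00011001111111
10111111000000
count of 1: 7

7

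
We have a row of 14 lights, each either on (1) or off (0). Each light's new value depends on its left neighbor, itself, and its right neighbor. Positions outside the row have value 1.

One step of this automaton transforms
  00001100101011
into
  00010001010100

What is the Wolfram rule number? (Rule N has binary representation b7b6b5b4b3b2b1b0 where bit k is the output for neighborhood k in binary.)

position 13: 111 → 0  (bit 7 = 0)
position 5: 110 → 0  (bit 6 = 0)
position 9: 101 → 1  (bit 5 = 1)
position 0: 100 → 0  (bit 4 = 0)
position 4: 011 → 0  (bit 3 = 0)
position 8: 010 → 0  (bit 2 = 0)
position 3: 001 → 1  (bit 1 = 1)
position 1: 000 → 0  (bit 0 = 0)
bits b7..b0 = 00100010 = 34

34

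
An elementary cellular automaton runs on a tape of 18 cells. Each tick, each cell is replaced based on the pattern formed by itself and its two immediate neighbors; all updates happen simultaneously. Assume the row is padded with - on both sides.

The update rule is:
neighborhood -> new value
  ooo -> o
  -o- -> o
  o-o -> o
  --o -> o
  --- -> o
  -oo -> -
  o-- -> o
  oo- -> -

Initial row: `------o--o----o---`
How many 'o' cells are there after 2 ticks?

16

oooooooooooooooooo
-oooooooooooooooo-
count of o: 16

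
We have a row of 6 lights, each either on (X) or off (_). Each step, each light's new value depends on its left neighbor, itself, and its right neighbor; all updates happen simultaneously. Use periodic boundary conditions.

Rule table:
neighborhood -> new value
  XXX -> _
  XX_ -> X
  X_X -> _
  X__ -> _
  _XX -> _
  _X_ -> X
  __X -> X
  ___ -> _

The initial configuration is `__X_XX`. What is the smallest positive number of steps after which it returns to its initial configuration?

_XX__X
__X_XX

2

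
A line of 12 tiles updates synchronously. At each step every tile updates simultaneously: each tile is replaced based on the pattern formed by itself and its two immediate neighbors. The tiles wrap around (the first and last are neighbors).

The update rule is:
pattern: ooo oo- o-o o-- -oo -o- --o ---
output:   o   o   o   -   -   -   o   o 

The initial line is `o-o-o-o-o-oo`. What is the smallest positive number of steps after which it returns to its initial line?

12

oo-o-o-o-o-o
ooo-o-o-o-o-
-ooo-o-o-o-o
o-ooo-o-o-o-
-o-ooo-o-o-o
o-o-ooo-o-o-
-o-o-ooo-o-o
o-o-o-ooo-o-
-o-o-o-ooo-o
o-o-o-o-ooo-
-o-o-o-o-ooo
o-o-o-o-o-oo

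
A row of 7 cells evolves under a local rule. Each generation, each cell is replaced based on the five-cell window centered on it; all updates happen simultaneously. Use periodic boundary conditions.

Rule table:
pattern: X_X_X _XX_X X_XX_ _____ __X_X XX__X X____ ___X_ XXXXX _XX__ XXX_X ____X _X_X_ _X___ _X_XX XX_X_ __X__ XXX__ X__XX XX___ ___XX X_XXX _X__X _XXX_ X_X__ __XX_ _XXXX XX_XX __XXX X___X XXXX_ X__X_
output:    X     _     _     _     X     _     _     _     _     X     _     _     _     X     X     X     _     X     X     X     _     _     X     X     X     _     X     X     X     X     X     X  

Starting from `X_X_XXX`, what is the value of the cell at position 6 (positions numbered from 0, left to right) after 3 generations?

X

_XXX_XX
X_X_X__
X_X_XXX
position 6 holds X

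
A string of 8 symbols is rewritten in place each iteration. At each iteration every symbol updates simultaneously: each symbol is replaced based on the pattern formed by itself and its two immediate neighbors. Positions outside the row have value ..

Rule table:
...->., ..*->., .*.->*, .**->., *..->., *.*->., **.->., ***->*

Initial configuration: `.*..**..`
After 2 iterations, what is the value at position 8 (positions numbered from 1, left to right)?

.*......
.*......
position 8 holds .

.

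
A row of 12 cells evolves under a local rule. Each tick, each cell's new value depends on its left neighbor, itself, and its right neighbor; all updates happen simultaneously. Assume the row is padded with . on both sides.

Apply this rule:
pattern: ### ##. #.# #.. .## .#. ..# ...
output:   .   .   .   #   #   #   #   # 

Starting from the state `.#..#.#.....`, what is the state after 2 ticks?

#.....#.....

#####.######
#.....#.....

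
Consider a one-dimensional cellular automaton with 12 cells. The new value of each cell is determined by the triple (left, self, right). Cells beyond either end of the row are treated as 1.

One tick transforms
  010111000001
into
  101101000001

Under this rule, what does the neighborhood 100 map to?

At position 6 the neighborhood is 100; the next row has 0 there.

0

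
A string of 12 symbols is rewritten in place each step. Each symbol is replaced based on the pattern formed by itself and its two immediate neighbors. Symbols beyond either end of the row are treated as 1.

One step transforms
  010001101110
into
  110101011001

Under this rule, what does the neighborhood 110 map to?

0

At position 6 the neighborhood is 110; the next row has 0 there.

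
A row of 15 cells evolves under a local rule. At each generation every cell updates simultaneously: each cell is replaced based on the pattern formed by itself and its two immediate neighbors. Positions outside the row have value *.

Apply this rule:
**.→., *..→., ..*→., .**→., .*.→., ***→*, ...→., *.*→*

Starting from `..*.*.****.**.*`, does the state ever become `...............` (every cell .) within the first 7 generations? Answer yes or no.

...*.*.**.*..*.
....*.*..*....*
.....*.........
...............
all cells are . at generation 4

yes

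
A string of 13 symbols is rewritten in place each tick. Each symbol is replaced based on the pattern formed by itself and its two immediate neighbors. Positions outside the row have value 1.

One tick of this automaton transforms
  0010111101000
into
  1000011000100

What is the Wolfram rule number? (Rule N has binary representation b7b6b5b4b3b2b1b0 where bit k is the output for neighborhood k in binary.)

position 5: 111 → 1  (bit 7 = 1)
position 7: 110 → 0  (bit 6 = 0)
position 3: 101 → 0  (bit 5 = 0)
position 0: 100 → 1  (bit 4 = 1)
position 4: 011 → 0  (bit 3 = 0)
position 2: 010 → 0  (bit 2 = 0)
position 1: 001 → 0  (bit 1 = 0)
position 11: 000 → 0  (bit 0 = 0)
bits b7..b0 = 10010000 = 144

144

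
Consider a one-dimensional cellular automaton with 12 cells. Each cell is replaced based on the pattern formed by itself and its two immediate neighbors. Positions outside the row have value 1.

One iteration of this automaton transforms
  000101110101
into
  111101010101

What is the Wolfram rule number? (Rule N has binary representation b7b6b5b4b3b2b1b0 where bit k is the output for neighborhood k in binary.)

95

position 6: 111 → 0  (bit 7 = 0)
position 7: 110 → 1  (bit 6 = 1)
position 4: 101 → 0  (bit 5 = 0)
position 0: 100 → 1  (bit 4 = 1)
position 5: 011 → 1  (bit 3 = 1)
position 3: 010 → 1  (bit 2 = 1)
position 2: 001 → 1  (bit 1 = 1)
position 1: 000 → 1  (bit 0 = 1)
bits b7..b0 = 01011111 = 95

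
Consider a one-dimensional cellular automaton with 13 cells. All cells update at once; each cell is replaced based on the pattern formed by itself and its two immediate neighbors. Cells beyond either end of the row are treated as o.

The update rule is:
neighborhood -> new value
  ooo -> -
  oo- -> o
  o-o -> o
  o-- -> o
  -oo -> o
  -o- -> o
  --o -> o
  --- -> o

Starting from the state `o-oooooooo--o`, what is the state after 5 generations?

ooo------oooo
--oooooooo---
ooo------oooo  (repeats generation 1; period 2)
generation 5: ooo------oooo

ooo------oooo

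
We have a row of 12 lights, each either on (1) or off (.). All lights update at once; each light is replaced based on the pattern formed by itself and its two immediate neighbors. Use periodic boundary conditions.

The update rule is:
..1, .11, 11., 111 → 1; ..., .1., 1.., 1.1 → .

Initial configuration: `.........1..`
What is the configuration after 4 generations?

........1...
.......1....
......1.....
.....1......

.....1......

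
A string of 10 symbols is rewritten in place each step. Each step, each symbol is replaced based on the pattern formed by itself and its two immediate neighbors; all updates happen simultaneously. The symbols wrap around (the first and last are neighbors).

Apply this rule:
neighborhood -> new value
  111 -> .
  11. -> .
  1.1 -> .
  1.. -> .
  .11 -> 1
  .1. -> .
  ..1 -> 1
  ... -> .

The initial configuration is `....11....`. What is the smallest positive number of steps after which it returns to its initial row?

10

...11.....
..11......
.11.......
11........
1........1
........11
.......11.
......11..
.....11...
....11....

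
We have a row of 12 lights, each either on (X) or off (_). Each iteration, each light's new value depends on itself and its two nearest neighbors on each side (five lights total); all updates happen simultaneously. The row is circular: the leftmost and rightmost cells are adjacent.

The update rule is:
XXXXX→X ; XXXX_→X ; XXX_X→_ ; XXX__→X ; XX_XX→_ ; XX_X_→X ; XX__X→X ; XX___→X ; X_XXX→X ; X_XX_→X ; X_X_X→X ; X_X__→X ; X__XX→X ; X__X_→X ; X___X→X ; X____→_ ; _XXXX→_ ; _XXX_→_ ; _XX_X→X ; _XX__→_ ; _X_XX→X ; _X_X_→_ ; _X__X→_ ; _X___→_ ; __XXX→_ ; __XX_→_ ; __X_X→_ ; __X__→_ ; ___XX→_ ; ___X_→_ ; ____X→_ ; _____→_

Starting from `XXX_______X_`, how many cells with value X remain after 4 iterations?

1

iteration 1: X_XX_______X
iteration 2: X_X_X_______
iteration 3: __X_X_______
iteration 4: ____X_______
count of X: 1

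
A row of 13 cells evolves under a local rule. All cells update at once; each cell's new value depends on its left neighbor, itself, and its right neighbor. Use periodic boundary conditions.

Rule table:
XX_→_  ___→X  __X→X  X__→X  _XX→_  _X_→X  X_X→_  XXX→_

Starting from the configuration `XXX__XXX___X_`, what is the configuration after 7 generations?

___XX___XXXX_

___XX___XXXX_
XXX__XXX____X
___XX___XXXX_  (repeats generation 1; period 2)
generation 7: ___XX___XXXX_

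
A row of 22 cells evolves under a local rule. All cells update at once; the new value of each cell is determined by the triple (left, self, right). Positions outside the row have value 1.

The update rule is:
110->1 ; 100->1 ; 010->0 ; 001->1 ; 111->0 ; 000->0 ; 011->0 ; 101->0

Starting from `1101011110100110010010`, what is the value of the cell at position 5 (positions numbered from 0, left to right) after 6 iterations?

0100000010011011101100
0010000101101000100111
1101001000100101011000
0100110101011000001101
0011010000001100010100
1101001000010110100011
position 5 holds 0

0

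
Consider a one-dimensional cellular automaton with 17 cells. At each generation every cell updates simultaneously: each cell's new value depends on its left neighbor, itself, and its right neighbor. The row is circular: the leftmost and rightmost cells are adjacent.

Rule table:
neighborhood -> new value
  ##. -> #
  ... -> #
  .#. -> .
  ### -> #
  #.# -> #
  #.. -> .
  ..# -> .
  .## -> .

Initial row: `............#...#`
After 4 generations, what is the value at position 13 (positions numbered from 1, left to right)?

.##########...#..
..#########.#...#
...#########..#..
##..########....#
position 13 holds .

.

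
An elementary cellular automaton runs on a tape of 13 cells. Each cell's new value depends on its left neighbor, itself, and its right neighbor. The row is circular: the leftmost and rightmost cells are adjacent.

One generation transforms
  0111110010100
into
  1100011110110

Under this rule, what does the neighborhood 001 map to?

1

At position 0 the neighborhood is 001; the next row has 1 there.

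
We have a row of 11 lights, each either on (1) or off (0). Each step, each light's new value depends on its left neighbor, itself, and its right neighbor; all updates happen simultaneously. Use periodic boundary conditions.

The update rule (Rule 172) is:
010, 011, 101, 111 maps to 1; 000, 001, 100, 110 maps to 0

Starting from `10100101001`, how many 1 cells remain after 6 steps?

01100111001
11000110001
10000100001
00000100001
00000100001  (fixed point — unchanged through step 6)
count of 1: 2

2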